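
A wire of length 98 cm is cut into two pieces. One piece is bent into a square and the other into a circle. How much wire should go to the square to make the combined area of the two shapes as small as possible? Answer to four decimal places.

Let x be the length used for the square. Square side x/4; circle radius (98−x)/(2π).
A(x) = (x/4)² + π·((98−x)/(2π))² = x²/16 + (98−x)²/(4π) for 0 ≤ x ≤ 98. A'(x) = x/8 − (98−x)/(2π) = 0 gives x = 4·98/(π+4) ≈ 54.8897.
A'' = 1/8 + 1/(2π) > 0, so this gives the minimum combined area; x ≈ 54.8897 cm to the square.

54.8897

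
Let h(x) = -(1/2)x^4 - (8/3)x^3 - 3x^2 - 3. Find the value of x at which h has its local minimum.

-1

Critical points: h'(x) = -2x^3 - 8x^2 - 6x vanishes at x = -3, -1, 0.
Since h''(x) = -6x^2 - 16x - 6, we get h''(-3) = -12 < 0 ⇒ local maximum; h''(-1) = 4 > 0 ⇒ local minimum; h''(0) = -6 < 0 ⇒ local maximum.
So the local minimum value is h(-1) = -23/6.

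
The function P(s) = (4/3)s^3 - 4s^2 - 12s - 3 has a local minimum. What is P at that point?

P'(s) = 4s^2 - 8s - 12. Setting P'(s) = 0 gives s ∈ {-1, 3}.
Second-derivative test with P''(s) = 8s - 8: P''(-1) = -16 < 0 ⇒ local maximum; P''(3) = 16 > 0 ⇒ local minimum.
Thus P has its local minimum at s = 3, with value -39.

-39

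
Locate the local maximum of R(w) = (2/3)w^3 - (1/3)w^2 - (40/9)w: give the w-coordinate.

-4/3

Critical points: R'(w) = 2w^2 - (2/3)w - 40/9 vanishes at w = -4/3, 5/3.
R''(w) = 4w - 2/3. R''(-4/3) = -6 < 0 ⇒ local maximum; R''(5/3) = 6 > 0 ⇒ local minimum.
So the local maximum value is R(-4/3) = 304/81.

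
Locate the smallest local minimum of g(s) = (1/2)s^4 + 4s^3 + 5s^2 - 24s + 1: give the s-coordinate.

1

g'(s) = 2s^3 + 12s^2 + 10s - 24. Setting g'(s) = 0 gives s ∈ {-4, -3, 1}.
g''(s) = 6s^2 + 24s + 10. g''(-4) = 10 > 0 ⇒ local minimum; g''(-3) = -8 < 0 ⇒ local maximum; g''(1) = 40 > 0 ⇒ local minimum.
Thus g has its smallest local minimum at s = 1, with value -27/2.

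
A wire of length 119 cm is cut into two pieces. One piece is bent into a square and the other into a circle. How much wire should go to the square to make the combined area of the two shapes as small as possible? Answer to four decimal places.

66.6518

Let x be the length used for the square. Square side x/4; circle radius (119−x)/(2π).
A(x) = (x/4)² + π·((119−x)/(2π))² = x²/16 + (119−x)²/(4π) for 0 ≤ x ≤ 119. A'(x) = x/8 − (119−x)/(2π) = 0 gives x = 4·119/(π+4) ≈ 66.6518.
A'' = 1/8 + 1/(2π) > 0, so this gives the minimum combined area; x ≈ 66.6518 cm to the square.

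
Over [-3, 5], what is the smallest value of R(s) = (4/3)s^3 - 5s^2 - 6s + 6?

R'(s) = 4s^2 - 10s - 6, which vanishes at s = -1/2 and s = 3.
Evaluating at the critical points and endpoints: R(-3) = -57; R(-1/2) = 91/12; R(3) = -21; R(5) = 53/3.
Hence the absolute minimum is -57 at s = -3.

-57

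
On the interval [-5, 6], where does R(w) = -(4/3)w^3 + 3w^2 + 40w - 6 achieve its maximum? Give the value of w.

R'(w) = -4w^2 + 6w + 40, which vanishes at w = -5/2 and w = 4.
Compare values at every candidate in [-5, 6]: R(-5) = 107/3; R(-5/2) = -797/12; R(4) = 350/3; R(6) = 54.
So the maximum is R(4) = 350/3.

4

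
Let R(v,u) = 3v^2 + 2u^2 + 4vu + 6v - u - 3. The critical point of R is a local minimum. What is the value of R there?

∂R/∂v = 6v + 4u + 6 = 0 and ∂R/∂u = 4v + 4u - 1 = 0, so (v, u) = (-7/2, 15/4).
The Hessian has R_{vv} = 6, R_{uu} = 4, R_{vu} = 4, giving D = 8 > 0 with R_{vv} > 0, so the point is a local minimum.
R(-7/2, 15/4) = -123/8.

-123/8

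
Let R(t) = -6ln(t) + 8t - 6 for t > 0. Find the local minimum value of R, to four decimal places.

1.7261

R'(t) = -6/t + 8 = 0 gives t = 3/4.
R''(t) = 6/t², which is positive for t > 0, so this is a local minimum.
R(3/4) = -6·ln(3/4) + 6 - 6 ≈ 1.7261.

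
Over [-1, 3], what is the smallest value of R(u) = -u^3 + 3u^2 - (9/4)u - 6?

-51/4

The derivative is -3u^2 + 6u - 9/4, which vanishes at u = 1/2 and u = 3/2.
Evaluating at the critical points and endpoints: R(-1) = 1/4,  R(1/2) = -13/2,  R(3/2) = -6,  R(3) = -51/4.
So the minimum is R(3) = -51/4.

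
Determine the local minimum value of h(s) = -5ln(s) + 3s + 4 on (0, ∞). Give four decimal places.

h'(s) = -5/s + 3 = 0 gives s = 5/3.
h''(s) = 5/s², which is positive for s > 0, so this is a local minimum.
h(5/3) = -5·ln(5/3) + 5 + 4 ≈ 6.4459.

6.4459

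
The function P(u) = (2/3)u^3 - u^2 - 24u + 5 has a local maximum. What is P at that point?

P'(u) = 2u^2 - 2u - 24 = 0 at u = -3, 4.
Since P''(u) = 4u - 2, we get P''(-3) = -14 < 0 ⇒ local maximum; P''(4) = 14 > 0 ⇒ local minimum.
The local maximum is P(-3) = 50.

50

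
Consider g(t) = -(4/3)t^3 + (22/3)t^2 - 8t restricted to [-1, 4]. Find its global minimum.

-200/81

g'(t) = -4t^2 + (44/3)t - 8, which vanishes at t = 2/3 and t = 3.
Evaluating at the critical points and endpoints: g(-1) = 50/3, g(2/3) = -200/81, g(3) = 6, g(4) = 0.
The minimum over the interval is -200/81, attained at t = 2/3.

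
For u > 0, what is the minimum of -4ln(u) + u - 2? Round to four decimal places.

h'(u) = -4/u + 1 = 0 gives u = 4.
h''(u) = 4/u², which is positive for u > 0, so this is a local minimum.
h(4) = -4·ln(4) + 4 - 2 ≈ -3.5452.

-3.5452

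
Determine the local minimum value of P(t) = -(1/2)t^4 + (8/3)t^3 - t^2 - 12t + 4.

-32/3

Critical points: P'(t) = -2t^3 + 8t^2 - 2t - 12 vanishes at t = -1, 2, 3.
Second-derivative test with P''(t) = -6t^2 + 16t - 2: P''(-1) = -24 < 0 ⇒ local maximum; P''(2) = 6 > 0 ⇒ local minimum; P''(3) = -8 < 0 ⇒ local maximum.
The local minimum is P(2) = -32/3.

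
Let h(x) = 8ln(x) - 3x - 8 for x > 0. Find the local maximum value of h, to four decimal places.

-8.1534

h'(x) = 8/x − 3 = 0 gives x = 8/3.
h''(x) = -8/x², which is negative for x > 0, so this is a local maximum.
h(8/3) = 8·ln(8/3) - 8 - 8 ≈ -8.1534.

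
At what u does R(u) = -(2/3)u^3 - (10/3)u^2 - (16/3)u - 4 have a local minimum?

R'(u) = -2u^2 - (20/3)u - 16/3. Setting R'(u) = 0 gives u ∈ {-2, -4/3}.
Second-derivative test with R''(u) = -4u - 20/3: R''(-2) = 4/3 > 0 ⇒ local minimum; R''(-4/3) = -4/3 < 0 ⇒ local maximum.
So the local minimum value is R(-2) = -4/3.

-2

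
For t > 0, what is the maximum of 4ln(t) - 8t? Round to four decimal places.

-6.7726

g'(t) = 4/t − 8 = 0 gives t = 1/2.
g''(t) = -4/t², which is negative for t > 0, so this is a local maximum.
g(1/2) = 4·ln(1/2) - 4 ≈ -6.7726.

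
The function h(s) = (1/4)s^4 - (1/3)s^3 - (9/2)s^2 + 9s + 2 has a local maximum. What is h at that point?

h'(s) = s^3 - s^2 - 9s + 9. Setting h'(s) = 0 gives s ∈ {-3, 1, 3}.
Second-derivative test with h''(s) = 3s^2 - 2s - 9: h''(-3) = 24 > 0 ⇒ local minimum; h''(1) = -8 < 0 ⇒ local maximum; h''(3) = 12 > 0 ⇒ local minimum.
The local maximum is h(1) = 77/12.

77/12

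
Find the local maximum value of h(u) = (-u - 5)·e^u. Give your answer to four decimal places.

0.0025

Differentiating with the product rule gives h'(u) = (-u - 6)·e^u. Since e^u > 0, the only critical point is u = -6.
h''(-6) has the same sign as -1 < 0, so this is a local maximum.
h(-6) = (1)·e^(-6) ≈ 0.0025.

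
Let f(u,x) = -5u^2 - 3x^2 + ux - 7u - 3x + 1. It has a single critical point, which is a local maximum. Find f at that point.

∂f/∂u = -10u + x - 7 = 0 and ∂f/∂x = u - 6x - 3 = 0, so (u, x) = (-45/59, -37/59).
The Hessian has f_{uu} = -10, f_{xx} = -6, f_{ux} = 1, giving D = 59 > 0 with f_{uu} < 0, so the point is a local maximum.
f(-45/59, -37/59) = 272/59.

272/59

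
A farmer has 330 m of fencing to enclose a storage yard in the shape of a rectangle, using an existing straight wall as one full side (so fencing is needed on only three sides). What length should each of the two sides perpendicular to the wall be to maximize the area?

Let the sides perpendicular to the wall have length x and the parallel side y, so 2x + y = 330 and the area is A = xy = x(330 − 2x).
A'(x) = 330 − 4x = 0 gives x = 165/2, and A''(x) = −4 < 0 confirms a maximum.
Then y = 330 − 2·165/2 = 165 and A = 27225/2.

165/2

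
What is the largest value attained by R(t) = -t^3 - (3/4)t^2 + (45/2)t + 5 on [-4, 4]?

655/16

Differentiating, R'(t) = -3t^2 - (3/2)t + 45/2; which vanishes at t = -3 and t = 5/2.
Compare values at every candidate in [-4, 4]: R(-4) = -33, R(-3) = -169/4, R(5/2) = 655/16, R(4) = 19.
Hence the absolute maximum is 655/16 at t = 5/2.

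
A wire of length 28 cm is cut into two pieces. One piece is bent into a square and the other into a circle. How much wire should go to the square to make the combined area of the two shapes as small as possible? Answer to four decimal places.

15.6828

Let x be the length used for the square. Square side x/4; circle radius (28−x)/(2π).
A(x) = (x/4)² + π·((28−x)/(2π))² = x²/16 + (28−x)²/(4π) for 0 ≤ x ≤ 28. A'(x) = x/8 − (28−x)/(2π) = 0 gives x = 4·28/(π+4) ≈ 15.6828.
A'' = 1/8 + 1/(2π) > 0, so this gives the minimum combined area; x ≈ 15.6828 cm to the square.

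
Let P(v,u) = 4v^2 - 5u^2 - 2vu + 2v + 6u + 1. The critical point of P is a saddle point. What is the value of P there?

∂P/∂v = 8v - 2u + 2 = 0 and ∂P/∂u = -2v - 10u + 6 = 0, so (v, u) = (-2/21, 13/21).
The Hessian has P_{vv} = 8, P_{uu} = -10, P_{vu} = -2, giving D = -84 < 0, so the point is a saddle point.
P(-2/21, 13/21) = 58/21.

58/21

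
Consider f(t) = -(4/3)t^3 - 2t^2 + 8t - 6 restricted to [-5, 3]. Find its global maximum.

Differentiating, f'(t) = -4t^2 - 4t + 8; which vanishes at t = -2 and t = 1.
Compare values at every candidate in [-5, 3]: f(-5) = 212/3; f(-2) = -58/3; f(1) = -4/3; f(3) = -36.
Hence the absolute maximum is 212/3 at t = -5.

212/3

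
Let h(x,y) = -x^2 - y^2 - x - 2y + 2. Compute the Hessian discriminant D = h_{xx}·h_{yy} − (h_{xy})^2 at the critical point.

4

∂h/∂x = -2x - 1 = 0 and ∂h/∂y = -2y - 2 = 0, so (x, y) = (-1/2, -1).
The Hessian has h_{xx} = -2, h_{yy} = -2, h_{xy} = 0, giving D = 4 > 0 with h_{xx} < 0, so the point is a local maximum.
D = (-2)·(-2) − (0)^2 = 4.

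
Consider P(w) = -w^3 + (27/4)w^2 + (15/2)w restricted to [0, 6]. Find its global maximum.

Differentiating, P'(w) = -3w^2 + (27/2)w + 15/2; whose only zero in [0, 6] is w = 5.
Candidates: P(0) = 0,  P(5) = 325/4,  P(6) = 72.
So the maximum is P(5) = 325/4.

325/4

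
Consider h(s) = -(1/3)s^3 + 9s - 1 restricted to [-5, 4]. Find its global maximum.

17

Differentiating, h'(s) = -s^2 + 9; which vanishes at s = -3 and s = 3.
Candidates: h(-5) = -13/3; h(-3) = -19; h(3) = 17; h(4) = 41/3.
Hence the absolute maximum is 17 at s = 3.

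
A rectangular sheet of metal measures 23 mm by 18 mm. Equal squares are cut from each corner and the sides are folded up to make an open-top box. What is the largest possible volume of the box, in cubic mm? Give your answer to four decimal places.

617.0397

With cut size x, the volume is V(x) = x(23 − 2x)(18 − 2x) for 0 < x < 9.
V'(x) = 12x^2 − 164x + 414. Setting V'(x) = 0 gives x ≈ 3.3413 (the root in (0, 9)).
V''(x) = 24x − 164 is negative there, so this is the maximum; V ≈ 617.0397.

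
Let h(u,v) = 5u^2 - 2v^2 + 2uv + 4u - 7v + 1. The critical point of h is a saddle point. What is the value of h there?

313/44

∂h/∂u = 10u + 2v + 4 = 0 and ∂h/∂v = 2u - 4v - 7 = 0, so (u, v) = (-1/22, -39/22).
The Hessian has h_{uu} = 10, h_{vv} = -4, h_{uv} = 2, giving D = -44 < 0, so the point is a saddle point.
h(-1/22, -39/22) = 313/44.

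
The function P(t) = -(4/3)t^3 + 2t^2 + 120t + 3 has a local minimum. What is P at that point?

P'(t) = -4t^2 + 4t + 120 = 0 at t = -5, 6.
Second-derivative test with P''(t) = -8t + 4: P''(-5) = 44 > 0 ⇒ local minimum; P''(6) = -44 < 0 ⇒ local maximum.
So the local minimum value is P(-5) = -1141/3.

-1141/3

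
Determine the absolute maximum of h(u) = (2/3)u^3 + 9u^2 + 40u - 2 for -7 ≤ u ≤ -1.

h'(u) = 2u^2 + 18u + 40, which vanishes at u = -5 and u = -4.
Evaluating at the critical points and endpoints: h(-7) = -209/3, h(-5) = -181/3, h(-4) = -182/3, h(-1) = -101/3.
The maximum over the interval is -101/3, attained at u = -1.

-101/3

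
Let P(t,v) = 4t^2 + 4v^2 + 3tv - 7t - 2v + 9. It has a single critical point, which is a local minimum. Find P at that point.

∂P/∂t = 8t + 3v - 7 = 0 and ∂P/∂v = 3t + 8v - 2 = 0, so (t, v) = (10/11, -1/11).
The Hessian has P_{tt} = 8, P_{vv} = 8, P_{tv} = 3, giving D = 55 > 0 with P_{tt} > 0, so the point is a local minimum.
P(10/11, -1/11) = 65/11.

65/11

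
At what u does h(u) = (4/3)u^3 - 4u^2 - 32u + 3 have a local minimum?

4

Critical points: h'(u) = 4u^2 - 8u - 32 vanishes at u = -2, 4.
Since h''(u) = 8u - 8, we get h''(-2) = -24 < 0 ⇒ local maximum; h''(4) = 24 > 0 ⇒ local minimum.
The local minimum is h(4) = -311/3.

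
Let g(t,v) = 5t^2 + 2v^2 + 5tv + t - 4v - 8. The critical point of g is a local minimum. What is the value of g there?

-74/5

∂g/∂t = 10t + 5v + 1 = 0 and ∂g/∂v = 5t + 4v - 4 = 0, so (t, v) = (-8/5, 3).
The Hessian has g_{tt} = 10, g_{vv} = 4, g_{tv} = 5, giving D = 15 > 0 with g_{tt} > 0, so the point is a local minimum.
g(-8/5, 3) = -74/5.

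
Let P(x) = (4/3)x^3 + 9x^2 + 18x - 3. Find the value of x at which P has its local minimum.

P'(x) = 4x^2 + 18x + 18 = 0 at x = -3, -3/2.
Second-derivative test with P''(x) = 8x + 18: P''(-3) = -6 < 0 ⇒ local maximum; P''(-3/2) = 6 > 0 ⇒ local minimum.
Thus P has its local minimum at x = -3/2, with value -57/4.

-3/2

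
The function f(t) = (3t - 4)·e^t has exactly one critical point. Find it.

1/3

f'(t) = 3·e^t + (3t - 4)·1·e^t = (3t - 1)·e^t. Since e^t > 0, the only critical point is t = 1/3.
f''(1/3) has the same sign as 3 > 0, so this is a local minimum.
f(1/3) = (-3)·e^(1/3) ≈ -4.1868.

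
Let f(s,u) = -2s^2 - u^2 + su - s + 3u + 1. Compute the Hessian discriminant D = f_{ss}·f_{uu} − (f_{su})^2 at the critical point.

7

∂f/∂s = -4s + u - 1 = 0 and ∂f/∂u = s - 2u + 3 = 0, so (s, u) = (1/7, 11/7).
The Hessian has f_{ss} = -4, f_{uu} = -2, f_{su} = 1, giving D = 7 > 0 with f_{ss} < 0, so the point is a local maximum.
D = (-4)·(-2) − (1)^2 = 7.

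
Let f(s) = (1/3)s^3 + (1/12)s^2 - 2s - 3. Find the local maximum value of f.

-15/16

f'(s) = s^2 + (1/6)s - 2. Setting f'(s) = 0 gives s ∈ {-3/2, 4/3}.
Second-derivative test with f''(s) = 2s + 1/6: f''(-3/2) = -17/6 < 0 ⇒ local maximum; f''(4/3) = 17/6 > 0 ⇒ local minimum.
Thus f has its local maximum at s = -3/2, with value -15/16.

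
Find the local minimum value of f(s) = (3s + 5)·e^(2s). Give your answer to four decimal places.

-0.0197

By the product rule, f'(s) = (6s + 13)·e^(2s). Since e^(2s) > 0, the only critical point is s = -13/6.
f''(-13/6) has the same sign as 6 > 0, so this is a local minimum.
f(-13/6) = (-3/2)·e^(-13/3) ≈ -0.0197.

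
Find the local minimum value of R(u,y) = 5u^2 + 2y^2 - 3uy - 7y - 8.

-493/31

∂R/∂u = 10u - 3y = 0 and ∂R/∂y = -3u + 4y - 7 = 0, so (u, y) = (21/31, 70/31).
The Hessian has R_{uu} = 10, R_{yy} = 4, R_{uy} = -3, giving D = 31 > 0 with R_{uu} > 0, so the point is a local minimum.
R(21/31, 70/31) = -493/31.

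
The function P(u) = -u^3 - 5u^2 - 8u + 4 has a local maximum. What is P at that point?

P'(u) = -3u^2 - 10u - 8 = 0 at u = -2, -4/3.
Since P''(u) = -6u - 10, we get P''(-2) = 2 > 0 ⇒ local minimum; P''(-4/3) = -2 < 0 ⇒ local maximum.
The local maximum is P(-4/3) = 220/27.

220/27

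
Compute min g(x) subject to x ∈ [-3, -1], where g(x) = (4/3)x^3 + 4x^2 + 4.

Differentiating, g'(x) = 4x^2 + 8x; whose only zero in [-3, -1] is x = -2.
Evaluating at the critical points and endpoints: g(-3) = 4; g(-2) = 28/3; g(-1) = 20/3.
The minimum over the interval is 4, attained at x = -3.

4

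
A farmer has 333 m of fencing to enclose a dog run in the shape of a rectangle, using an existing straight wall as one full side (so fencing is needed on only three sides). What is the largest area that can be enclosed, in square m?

110889/8

Let the sides perpendicular to the wall have length x and the parallel side y, so 2x + y = 333 and the area is A = xy = x(333 − 2x).
A'(x) = 333 − 4x = 0 gives x = 333/4, and A''(x) = −4 < 0 confirms a maximum.
Then y = 333 − 2·333/4 = 333/2 and A = 110889/8.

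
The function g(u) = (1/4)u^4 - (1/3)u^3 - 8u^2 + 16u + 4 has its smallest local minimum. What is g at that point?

g'(u) = u^3 - u^2 - 16u + 16 = 0 at u = -4, 1, 4.
Since g''(u) = 3u^2 - 2u - 16, we get g''(-4) = 40 > 0 ⇒ local minimum; g''(1) = -15 < 0 ⇒ local maximum; g''(4) = 24 > 0 ⇒ local minimum.
The smallest local minimum is g(-4) = -308/3.

-308/3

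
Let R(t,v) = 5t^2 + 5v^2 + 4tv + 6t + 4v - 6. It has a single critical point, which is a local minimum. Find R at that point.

-167/21

∂R/∂t = 10t + 4v + 6 = 0 and ∂R/∂v = 4t + 10v + 4 = 0, so (t, v) = (-11/21, -4/21).
The Hessian has R_{tt} = 10, R_{vv} = 10, R_{tv} = 4, giving D = 84 > 0 with R_{tt} > 0, so the point is a local minimum.
R(-11/21, -4/21) = -167/21.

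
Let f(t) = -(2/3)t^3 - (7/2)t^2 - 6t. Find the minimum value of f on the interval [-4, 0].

0

f'(t) = -2t^2 - 7t - 6, which vanishes at t = -2 and t = -3/2.
Candidates: f(-4) = 32/3; f(-2) = 10/3; f(-3/2) = 27/8; f(0) = 0.
The minimum over the interval is 0, attained at t = 0.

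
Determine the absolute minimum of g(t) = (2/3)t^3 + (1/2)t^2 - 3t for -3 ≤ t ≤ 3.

-9/2

g'(t) = 2t^2 + t - 3, which vanishes at t = -3/2 and t = 1.
Compare values at every candidate in [-3, 3]: g(-3) = -9/2; g(-3/2) = 27/8; g(1) = -11/6; g(3) = 27/2.
The minimum over the interval is -9/2, attained at t = -3.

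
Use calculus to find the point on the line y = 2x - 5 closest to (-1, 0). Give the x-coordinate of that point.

Minimize D(x)^2 = (x + 1)^2 + (2x - 5)^2.
d/dx[D^2] = 2(x + 1) + 2·2·(2x - 5) = 0 ⇒ x = 9/5.
Then y = -7/5 and the distance is √(49/5) ≈ 3.1305.

9/5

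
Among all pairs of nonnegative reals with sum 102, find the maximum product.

With x + y = 102, the product is P(x) = x(102 − x).
P'(x) = 102 − 2x = 0 gives x = 51; P'' = −2 < 0, so this is the maximum.
P = 51·51 = 2601.

2601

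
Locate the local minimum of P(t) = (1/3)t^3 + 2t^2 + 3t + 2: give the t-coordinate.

-1

Critical points: P'(t) = t^2 + 4t + 3 vanishes at t = -3, -1.
Second-derivative test with P''(t) = 2t + 4: P''(-3) = -2 < 0 ⇒ local maximum; P''(-1) = 2 > 0 ⇒ local minimum.
Thus P has its local minimum at t = -1, with value 2/3.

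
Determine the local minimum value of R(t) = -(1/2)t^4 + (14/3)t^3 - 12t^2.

-45/2

R'(t) = -2t^3 + 14t^2 - 24t = 0 at t = 0, 3, 4.
R''(t) = -6t^2 + 28t - 24. R''(0) = -24 < 0 ⇒ local maximum; R''(3) = 6 > 0 ⇒ local minimum; R''(4) = -8 < 0 ⇒ local maximum.
Thus R has its local minimum at t = 3, with value -45/2.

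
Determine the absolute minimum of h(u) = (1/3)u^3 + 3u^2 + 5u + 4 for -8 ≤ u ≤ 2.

The derivative is u^2 + 6u + 5, which vanishes at u = -5 and u = -1.
Compare values at every candidate in [-8, 2]: h(-8) = -44/3, h(-5) = 37/3, h(-1) = 5/3, h(2) = 86/3.
The minimum over the interval is -44/3, attained at u = -8.

-44/3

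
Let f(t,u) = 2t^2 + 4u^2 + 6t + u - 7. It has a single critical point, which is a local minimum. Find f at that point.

∂f/∂t = 4t + 6 = 0 and ∂f/∂u = 8u + 1 = 0, so (t, u) = (-3/2, -1/8).
The Hessian has f_{tt} = 4, f_{uu} = 8, f_{tu} = 0, giving D = 32 > 0 with f_{tt} > 0, so the point is a local minimum.
f(-3/2, -1/8) = -185/16.

-185/16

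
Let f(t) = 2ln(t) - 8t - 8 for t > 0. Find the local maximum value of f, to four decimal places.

f'(t) = 2/t − 8 = 0 gives t = 1/4.
f''(t) = -2/t², which is negative for t > 0, so this is a local maximum.
f(1/4) = 2·ln(1/4) - 2 - 8 ≈ -12.7726.

-12.7726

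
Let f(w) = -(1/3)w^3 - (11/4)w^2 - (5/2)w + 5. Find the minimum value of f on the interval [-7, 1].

-115/12

Differentiating, f'(w) = -w^2 - (11/2)w - 5/2; which vanishes at w = -5 and w = -1/2.
Evaluating at the critical points and endpoints: f(-7) = 25/12, f(-5) = -115/12, f(-1/2) = 269/48, f(1) = -7/12.
Hence the absolute minimum is -115/12 at w = -5.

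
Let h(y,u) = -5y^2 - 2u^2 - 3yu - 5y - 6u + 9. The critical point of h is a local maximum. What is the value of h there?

∂h/∂y = -10y - 3u - 5 = 0 and ∂h/∂u = -3y - 4u - 6 = 0, so (y, u) = (-2/31, -45/31).
The Hessian has h_{yy} = -10, h_{uu} = -4, h_{yu} = -3, giving D = 31 > 0 with h_{yy} < 0, so the point is a local maximum.
h(-2/31, -45/31) = 419/31.

419/31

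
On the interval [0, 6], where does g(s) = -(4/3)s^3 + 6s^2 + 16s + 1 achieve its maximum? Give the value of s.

g'(s) = -4s^2 + 12s + 16, whose only zero in [0, 6] is s = 4.
Compare values at every candidate in [0, 6]: g(0) = 1, g(4) = 227/3, g(6) = 25.
The maximum over the interval is 227/3, attained at s = 4.

4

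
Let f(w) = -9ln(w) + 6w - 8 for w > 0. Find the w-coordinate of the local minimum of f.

f'(w) = -9/w + 6 = 0 gives w = 3/2.
f''(w) = 9/w², which is positive for w > 0, so this is a local minimum.
f(3/2) = -9·ln(3/2) + 9 - 8 ≈ -2.6492.

3/2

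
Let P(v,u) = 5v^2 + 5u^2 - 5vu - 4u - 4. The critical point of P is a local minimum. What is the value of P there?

∂P/∂v = 10v - 5u = 0 and ∂P/∂u = -5v + 10u - 4 = 0, so (v, u) = (4/15, 8/15).
The Hessian has P_{vv} = 10, P_{uu} = 10, P_{vu} = -5, giving D = 75 > 0 with P_{vv} > 0, so the point is a local minimum.
P(4/15, 8/15) = -76/15.

-76/15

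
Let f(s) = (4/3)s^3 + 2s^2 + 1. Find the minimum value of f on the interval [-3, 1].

Differentiating, f'(s) = 4s^2 + 4s; which vanishes at s = -1 and s = 0.
Compare values at every candidate in [-3, 1]: f(-3) = -17, f(-1) = 5/3, f(0) = 1, f(1) = 13/3.
So the minimum is f(-3) = -17.

-17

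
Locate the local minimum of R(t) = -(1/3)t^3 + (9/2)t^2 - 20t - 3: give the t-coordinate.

R'(t) = -t^2 + 9t - 20. Setting R'(t) = 0 gives t ∈ {4, 5}.
R''(t) = -2t + 9. R''(4) = 1 > 0 ⇒ local minimum; R''(5) = -1 < 0 ⇒ local maximum.
Thus R has its local minimum at t = 4, with value -97/3.

4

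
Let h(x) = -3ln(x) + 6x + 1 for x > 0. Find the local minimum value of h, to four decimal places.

h'(x) = -3/x + 6 = 0 gives x = 1/2.
h''(x) = 3/x², which is positive for x > 0, so this is a local minimum.
h(1/2) = -3·ln(1/2) + 3 + 1 ≈ 6.0794.

6.0794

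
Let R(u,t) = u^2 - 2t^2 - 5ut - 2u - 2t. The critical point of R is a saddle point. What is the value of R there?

16/33

∂R/∂u = 2u - 5t - 2 = 0 and ∂R/∂t = -5u - 4t - 2 = 0, so (u, t) = (-2/33, -14/33).
The Hessian has R_{uu} = 2, R_{tt} = -4, R_{ut} = -5, giving D = -33 < 0, so the point is a saddle point.
R(-2/33, -14/33) = 16/33.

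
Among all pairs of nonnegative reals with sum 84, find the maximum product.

With x + y = 84, the product is P(x) = x(84 − x).
P'(x) = 84 − 2x = 0 gives x = 42; P'' = −2 < 0, so this is the maximum.
P = 42·42 = 1764.

1764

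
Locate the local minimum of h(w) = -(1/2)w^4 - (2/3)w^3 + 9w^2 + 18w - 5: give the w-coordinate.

h'(w) = -2w^3 - 2w^2 + 18w + 18. Setting h'(w) = 0 gives w ∈ {-3, -1, 3}.
h''(w) = -6w^2 - 4w + 18. h''(-3) = -24 < 0 ⇒ local maximum; h''(-1) = 16 > 0 ⇒ local minimum; h''(3) = -48 < 0 ⇒ local maximum.
The local minimum is h(-1) = -83/6.

-1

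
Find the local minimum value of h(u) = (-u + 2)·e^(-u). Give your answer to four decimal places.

-0.0498

Differentiating with the product rule gives h'(u) = (u - 3)·e^(-u). Since e^(-u) > 0, the only critical point is u = 3.
h''(3) has the same sign as 1 > 0, so this is a local minimum.
h(3) = (-1)·e^(-3) ≈ -0.0498.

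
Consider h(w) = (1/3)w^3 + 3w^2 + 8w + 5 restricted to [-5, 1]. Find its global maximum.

49/3

h'(w) = w^2 + 6w + 8, which vanishes at w = -4 and w = -2.
Candidates: h(-5) = -5/3; h(-4) = -1/3; h(-2) = -5/3; h(1) = 49/3.
The maximum over the interval is 49/3, attained at w = 1.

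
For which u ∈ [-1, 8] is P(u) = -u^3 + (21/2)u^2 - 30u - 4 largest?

Differentiating, P'(u) = -3u^2 + 21u - 30; which vanishes at u = 2 and u = 5.
Compare values at every candidate in [-1, 8]: P(-1) = 75/2,  P(2) = -30,  P(5) = -33/2,  P(8) = -84.
So the maximum is P(-1) = 75/2.

-1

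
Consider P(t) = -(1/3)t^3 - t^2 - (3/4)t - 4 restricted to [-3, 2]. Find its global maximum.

-7/4

The derivative is -t^2 - 2t - 3/4, which vanishes at t = -3/2 and t = -1/2.
Compare values at every candidate in [-3, 2]: P(-3) = -7/4,  P(-3/2) = -4,  P(-1/2) = -23/6,  P(2) = -73/6.
Hence the absolute maximum is -7/4 at t = -3.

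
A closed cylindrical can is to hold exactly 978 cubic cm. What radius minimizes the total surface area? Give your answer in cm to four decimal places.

With radius r and height h, πr²h = 978 so h = 978/(πr²), and S(r) = 2πr² + 2πrh = 2πr² + 2·978/r.
S'(r) = 4πr − 2·978/r² = 0 ⇒ r³ = 978/(2π), so r ≈ 5.3792 and h = 2r ≈ 10.7584.
S''(r) = 4π + 4·978/r³ > 0, so this is the minimum; S ≈ 545.4318.

5.3792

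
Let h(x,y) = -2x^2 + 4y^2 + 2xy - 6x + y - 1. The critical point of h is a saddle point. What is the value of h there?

59/18

∂h/∂x = -4x + 2y - 6 = 0 and ∂h/∂y = 2x + 8y + 1 = 0, so (x, y) = (-25/18, 2/9).
The Hessian has h_{xx} = -4, h_{yy} = 8, h_{xy} = 2, giving D = -36 < 0, so the point is a saddle point.
h(-25/18, 2/9) = 59/18.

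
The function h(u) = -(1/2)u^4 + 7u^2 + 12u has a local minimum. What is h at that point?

-11/2

h'(u) = -2u^3 + 14u + 12. Setting h'(u) = 0 gives u ∈ {-2, -1, 3}.
Second-derivative test with h''(u) = -6u^2 + 14: h''(-2) = -10 < 0 ⇒ local maximum; h''(-1) = 8 > 0 ⇒ local minimum; h''(3) = -40 < 0 ⇒ local maximum.
The local minimum is h(-1) = -11/2.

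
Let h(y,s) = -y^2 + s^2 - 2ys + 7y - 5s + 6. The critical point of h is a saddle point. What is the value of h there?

1/4

∂h/∂y = -2y - 2s + 7 = 0 and ∂h/∂s = -2y + 2s - 5 = 0, so (y, s) = (1/2, 3).
The Hessian has h_{yy} = -2, h_{ss} = 2, h_{ys} = -2, giving D = -8 < 0, so the point is a saddle point.
h(1/2, 3) = 1/4.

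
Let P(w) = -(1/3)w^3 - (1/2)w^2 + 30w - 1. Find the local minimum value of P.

-127

P'(w) = -w^2 - w + 30. Setting P'(w) = 0 gives w ∈ {-6, 5}.
Second-derivative test with P''(w) = -2w - 1: P''(-6) = 11 > 0 ⇒ local minimum; P''(5) = -11 < 0 ⇒ local maximum.
Thus P has its local minimum at w = -6, with value -127.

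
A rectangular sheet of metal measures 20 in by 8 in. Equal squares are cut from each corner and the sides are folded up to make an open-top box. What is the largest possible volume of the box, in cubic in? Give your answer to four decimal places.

129.9415

With cut size x, the volume is V(x) = x(20 − 2x)(8 − 2x) for 0 < x < 4.
V'(x) = 12x^2 − 112x + 160. Setting V'(x) = 0 gives x ≈ 1.7607 (the root in (0, 4)).
V''(x) = 24x − 112 is negative there, so this is the maximum; V ≈ 129.9415.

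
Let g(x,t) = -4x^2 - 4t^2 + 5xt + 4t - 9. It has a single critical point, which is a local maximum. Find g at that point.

∂g/∂x = -8x + 5t = 0 and ∂g/∂t = 5x - 8t + 4 = 0, so (x, t) = (20/39, 32/39).
The Hessian has g_{xx} = -8, g_{tt} = -8, g_{xt} = 5, giving D = 39 > 0 with g_{xx} < 0, so the point is a local maximum.
g(20/39, 32/39) = -287/39.

-287/39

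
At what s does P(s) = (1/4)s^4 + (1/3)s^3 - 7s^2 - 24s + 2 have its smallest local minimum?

Critical points: P'(s) = s^3 + s^2 - 14s - 24 vanishes at s = -3, -2, 4.
P''(s) = 3s^2 + 2s - 14. P''(-3) = 7 > 0 ⇒ local minimum; P''(-2) = -6 < 0 ⇒ local maximum; P''(4) = 42 > 0 ⇒ local minimum.
So the smallest local minimum value is P(4) = -362/3.

4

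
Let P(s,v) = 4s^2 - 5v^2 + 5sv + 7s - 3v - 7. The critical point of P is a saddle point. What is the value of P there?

-839/105

∂P/∂s = 8s + 5v + 7 = 0 and ∂P/∂v = 5s - 10v - 3 = 0, so (s, v) = (-11/21, -59/105).
The Hessian has P_{ss} = 8, P_{vv} = -10, P_{sv} = 5, giving D = -105 < 0, so the point is a saddle point.
P(-11/21, -59/105) = -839/105.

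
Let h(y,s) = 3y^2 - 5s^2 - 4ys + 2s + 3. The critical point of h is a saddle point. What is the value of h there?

∂h/∂y = 6y - 4s = 0 and ∂h/∂s = -4y - 10s + 2 = 0, so (y, s) = (2/19, 3/19).
The Hessian has h_{yy} = 6, h_{ss} = -10, h_{ys} = -4, giving D = -76 < 0, so the point is a saddle point.
h(2/19, 3/19) = 60/19.

60/19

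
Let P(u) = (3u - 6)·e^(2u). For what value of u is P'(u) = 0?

Differentiating with the product rule gives P'(u) = (6u - 9)·e^(2u). Since e^(2u) > 0, the only critical point is u = 3/2.
P''(3/2) has the same sign as 6 > 0, so this is a local minimum.
P(3/2) = (-3/2)·e^(3) ≈ -30.1283.

3/2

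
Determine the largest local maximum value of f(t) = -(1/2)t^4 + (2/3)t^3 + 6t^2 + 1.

Critical points: f'(t) = -2t^3 + 2t^2 + 12t vanishes at t = -2, 0, 3.
Since f''(t) = -6t^2 + 4t + 12, we get f''(-2) = -20 < 0 ⇒ local maximum; f''(0) = 12 > 0 ⇒ local minimum; f''(3) = -30 < 0 ⇒ local maximum.
So the largest local maximum value is f(3) = 65/2.

65/2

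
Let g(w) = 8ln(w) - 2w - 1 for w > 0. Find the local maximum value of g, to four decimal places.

g'(w) = 8/w − 2 = 0 gives w = 4.
g''(w) = -8/w², which is negative for w > 0, so this is a local maximum.
g(4) = 8·ln(4) - 8 - 1 ≈ 2.0904.

2.0904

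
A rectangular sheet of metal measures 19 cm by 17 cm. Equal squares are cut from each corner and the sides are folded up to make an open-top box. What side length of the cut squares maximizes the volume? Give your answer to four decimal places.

With cut size x, the volume is V(x) = x(19 − 2x)(17 − 2x) for 0 < x < 8.5.
V'(x) = 12x^2 − 144x + 323. Setting V'(x) = 0 gives x ≈ 2.9861 (the root in (0, 8.5)).
V''(x) = 24x − 144 is negative there, so this is the maximum; V ≈ 429.0069.

2.9861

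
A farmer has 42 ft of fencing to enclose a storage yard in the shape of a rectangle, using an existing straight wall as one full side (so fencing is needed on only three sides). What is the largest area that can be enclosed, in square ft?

Let the sides perpendicular to the wall have length x and the parallel side y, so 2x + y = 42 and the area is A = xy = x(42 − 2x).
A'(x) = 42 − 4x = 0 gives x = 21/2, and A''(x) = −4 < 0 confirms a maximum.
Then y = 42 − 2·21/2 = 21 and A = 441/2.

441/2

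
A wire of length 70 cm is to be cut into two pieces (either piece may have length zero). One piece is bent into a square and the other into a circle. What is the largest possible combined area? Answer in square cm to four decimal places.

389.9296

Let x be the length used for the square. Square side x/4; circle radius (70−x)/(2π).
A(x) = (x/4)² + π·((70−x)/(2π))² = x²/16 + (70−x)²/(4π) for 0 ≤ x ≤ 70. A'(x) = x/8 − (70−x)/(2π) = 0 gives x = 4·70/(π+4) ≈ 39.2069.
A'' > 0, so the interior critical point is a minimum; the maximum is at an endpoint. A(0) = 389.9296 and A(70) = 306.2500, so the largest area is 389.9296.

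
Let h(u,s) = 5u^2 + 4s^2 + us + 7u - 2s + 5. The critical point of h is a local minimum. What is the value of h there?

165/79

∂h/∂u = 10u + s + 7 = 0 and ∂h/∂s = u + 8s - 2 = 0, so (u, s) = (-58/79, 27/79).
The Hessian has h_{uu} = 10, h_{ss} = 8, h_{us} = 1, giving D = 79 > 0 with h_{uu} > 0, so the point is a local minimum.
h(-58/79, 27/79) = 165/79.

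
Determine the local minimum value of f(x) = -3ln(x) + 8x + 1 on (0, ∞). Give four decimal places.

6.9425

f'(x) = -3/x + 8 = 0 gives x = 3/8.
f''(x) = 3/x², which is positive for x > 0, so this is a local minimum.
f(3/8) = -3·ln(3/8) + 3 + 1 ≈ 6.9425.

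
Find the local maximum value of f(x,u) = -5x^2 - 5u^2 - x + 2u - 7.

-27/4

∂f/∂x = -10x - 1 = 0 and ∂f/∂u = -10u + 2 = 0, so (x, u) = (-1/10, 1/5).
The Hessian has f_{xx} = -10, f_{uu} = -10, f_{xu} = 0, giving D = 100 > 0 with f_{xx} < 0, so the point is a local maximum.
f(-1/10, 1/5) = -27/4.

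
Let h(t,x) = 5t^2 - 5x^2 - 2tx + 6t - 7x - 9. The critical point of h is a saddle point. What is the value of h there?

∂h/∂t = 10t - 2x + 6 = 0 and ∂h/∂x = -2t - 10x - 7 = 0, so (t, x) = (-37/52, -29/52).
The Hessian has h_{tt} = 10, h_{xx} = -10, h_{tx} = -2, giving D = -104 < 0, so the point is a saddle point.
h(-37/52, -29/52) = -955/104.

-955/104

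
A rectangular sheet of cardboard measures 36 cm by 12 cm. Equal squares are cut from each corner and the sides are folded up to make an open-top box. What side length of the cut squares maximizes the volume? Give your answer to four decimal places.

With cut size x, the volume is V(x) = x(36 − 2x)(12 − 2x) for 0 < x < 6.
V'(x) = 12x^2 − 192x + 432. Setting V'(x) = 0 gives x ≈ 2.7085 (the root in (0, 6)).
V''(x) = 24x − 192 is negative there, so this is the maximum; V ≈ 545.2966.

2.7085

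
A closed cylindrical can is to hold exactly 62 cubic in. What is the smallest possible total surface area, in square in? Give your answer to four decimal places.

86.7180

With radius r and height h, πr²h = 62 so h = 62/(πr²), and S(r) = 2πr² + 2πrh = 2πr² + 2·62/r.
S'(r) = 4πr − 2·62/r² = 0 ⇒ r³ = 62/(2π), so r ≈ 2.1449 and h = 2r ≈ 4.2898.
S''(r) = 4π + 4·62/r³ > 0, so this is the minimum; S ≈ 86.7180.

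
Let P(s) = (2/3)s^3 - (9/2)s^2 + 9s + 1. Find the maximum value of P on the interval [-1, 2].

53/8

The derivative is 2s^2 - 9s + 9, whose only zero in [-1, 2] is s = 3/2.
Compare values at every candidate in [-1, 2]: P(-1) = -79/6; P(3/2) = 53/8; P(2) = 19/3.
Hence the absolute maximum is 53/8 at s = 3/2.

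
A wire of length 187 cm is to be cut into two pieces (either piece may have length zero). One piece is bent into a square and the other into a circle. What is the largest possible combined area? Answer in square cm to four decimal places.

2782.7446

Let x be the length used for the square. Square side x/4; circle radius (187−x)/(2π).
A(x) = (x/4)² + π·((187−x)/(2π))² = x²/16 + (187−x)²/(4π) for 0 ≤ x ≤ 187. A'(x) = x/8 − (187−x)/(2π) = 0 gives x = 4·187/(π+4) ≈ 104.7385.
A'' > 0, so the interior critical point is a minimum; the maximum is at an endpoint. A(0) = 2782.7446 and A(187) = 2185.5625, so the largest area is 2782.7446.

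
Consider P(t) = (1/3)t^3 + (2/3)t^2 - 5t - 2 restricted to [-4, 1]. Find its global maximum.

P'(t) = t^2 + (4/3)t - 5, whose only zero in [-4, 1] is t = -3.
Evaluating at the critical points and endpoints: P(-4) = 22/3; P(-3) = 10; P(1) = -6.
So the maximum is P(-3) = 10.

10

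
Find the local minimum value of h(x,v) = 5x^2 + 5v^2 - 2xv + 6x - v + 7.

499/96

∂h/∂x = 10x - 2v + 6 = 0 and ∂h/∂v = -2x + 10v - 1 = 0, so (x, v) = (-29/48, -1/48).
The Hessian has h_{xx} = 10, h_{vv} = 10, h_{xv} = -2, giving D = 96 > 0 with h_{xx} > 0, so the point is a local minimum.
h(-29/48, -1/48) = 499/96.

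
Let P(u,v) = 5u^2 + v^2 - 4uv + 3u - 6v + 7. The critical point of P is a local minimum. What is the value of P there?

-89/4

∂P/∂u = 10u - 4v + 3 = 0 and ∂P/∂v = -4u + 2v - 6 = 0, so (u, v) = (9/2, 12).
The Hessian has P_{uu} = 10, P_{vv} = 2, P_{uv} = -4, giving D = 4 > 0 with P_{uu} > 0, so the point is a local minimum.
P(9/2, 12) = -89/4.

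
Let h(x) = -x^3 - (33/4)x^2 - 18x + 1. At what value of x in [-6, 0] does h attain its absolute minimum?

0

The derivative is -3x^2 - (33/2)x - 18, which vanishes at x = -4 and x = -3/2.
Candidates: h(-6) = 28; h(-4) = 5; h(-3/2) = 205/16; h(0) = 1.
Hence the absolute minimum is 1 at x = 0.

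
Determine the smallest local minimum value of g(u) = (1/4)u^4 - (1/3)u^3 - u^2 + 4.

4/3

g'(u) = u^3 - u^2 - 2u. Setting g'(u) = 0 gives u ∈ {-1, 0, 2}.
Second-derivative test with g''(u) = 3u^2 - 2u - 2: g''(-1) = 3 > 0 ⇒ local minimum; g''(0) = -2 < 0 ⇒ local maximum; g''(2) = 6 > 0 ⇒ local minimum.
Thus g has its smallest local minimum at u = 2, with value 4/3.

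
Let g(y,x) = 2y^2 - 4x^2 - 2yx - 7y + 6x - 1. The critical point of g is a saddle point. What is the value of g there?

∂g/∂y = 4y - 2x - 7 = 0 and ∂g/∂x = -2y - 8x + 6 = 0, so (y, x) = (17/9, 5/18).
The Hessian has g_{yy} = 4, g_{xx} = -8, g_{yx} = -2, giving D = -36 < 0, so the point is a saddle point.
g(17/9, 5/18) = -61/9.

-61/9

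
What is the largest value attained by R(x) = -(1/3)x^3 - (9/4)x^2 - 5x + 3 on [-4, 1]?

Differentiating, R'(x) = -x^2 - (9/2)x - 5; which vanishes at x = -5/2 and x = -2.
Candidates: R(-4) = 25/3; R(-5/2) = 319/48; R(-2) = 20/3; R(1) = -55/12.
So the maximum is R(-4) = 25/3.

25/3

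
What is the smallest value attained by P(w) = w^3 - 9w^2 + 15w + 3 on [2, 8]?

Differentiating, P'(w) = 3w^2 - 18w + 15; whose only zero in [2, 8] is w = 5.
Compare values at every candidate in [2, 8]: P(2) = 5; P(5) = -22; P(8) = 59.
Hence the absolute minimum is -22 at w = 5.

-22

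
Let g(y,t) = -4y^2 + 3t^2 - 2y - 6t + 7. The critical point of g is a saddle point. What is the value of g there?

17/4

∂g/∂y = -8y - 2 = 0 and ∂g/∂t = 6t - 6 = 0, so (y, t) = (-1/4, 1).
The Hessian has g_{yy} = -8, g_{tt} = 6, g_{yt} = 0, giving D = -48 < 0, so the point is a saddle point.
g(-1/4, 1) = 17/4.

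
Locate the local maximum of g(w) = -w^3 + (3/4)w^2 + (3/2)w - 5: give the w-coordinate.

g'(w) = -3w^2 + (3/2)w + 3/2. Setting g'(w) = 0 gives w ∈ {-1/2, 1}.
Since g''(w) = -6w + 3/2, we get g''(-1/2) = 9/2 > 0 ⇒ local minimum; g''(1) = -9/2 < 0 ⇒ local maximum.
So the local maximum value is g(1) = -15/4.

1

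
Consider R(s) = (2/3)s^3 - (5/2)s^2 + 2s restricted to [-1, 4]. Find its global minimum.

-31/6

R'(s) = 2s^2 - 5s + 2, which vanishes at s = 1/2 and s = 2.
Compare values at every candidate in [-1, 4]: R(-1) = -31/6,  R(1/2) = 11/24,  R(2) = -2/3,  R(4) = 32/3.
So the minimum is R(-1) = -31/6.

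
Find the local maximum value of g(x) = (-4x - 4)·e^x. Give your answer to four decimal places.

By the product rule, g'(x) = (-4x - 8)·e^x. Since e^x > 0, the only critical point is x = -2.
g''(-2) has the same sign as -4 < 0, so this is a local maximum.
g(-2) = (4)·e^(-2) ≈ 0.5413.

0.5413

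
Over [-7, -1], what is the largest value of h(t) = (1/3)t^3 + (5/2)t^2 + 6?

161/6

The derivative is t^2 + 5t, whose only zero in [-7, -1] is t = -5.
Compare values at every candidate in [-7, -1]: h(-7) = 85/6,  h(-5) = 161/6,  h(-1) = 49/6.
So the maximum is h(-5) = 161/6.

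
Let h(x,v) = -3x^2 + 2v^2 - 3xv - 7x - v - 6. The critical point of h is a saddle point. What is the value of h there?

-82/33

∂h/∂x = -6x - 3v - 7 = 0 and ∂h/∂v = -3x + 4v - 1 = 0, so (x, v) = (-31/33, -5/11).
The Hessian has h_{xx} = -6, h_{vv} = 4, h_{xv} = -3, giving D = -33 < 0, so the point is a saddle point.
h(-31/33, -5/11) = -82/33.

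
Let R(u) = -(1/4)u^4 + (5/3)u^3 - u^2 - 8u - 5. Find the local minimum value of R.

R'(u) = -u^3 + 5u^2 - 2u - 8 = 0 at u = -1, 2, 4.
Second-derivative test with R''(u) = -3u^2 + 10u - 2: R''(-1) = -15 < 0 ⇒ local maximum; R''(2) = 6 > 0 ⇒ local minimum; R''(4) = -10 < 0 ⇒ local maximum.
The local minimum is R(2) = -47/3.

-47/3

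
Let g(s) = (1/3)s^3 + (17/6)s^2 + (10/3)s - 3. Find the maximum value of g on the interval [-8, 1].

19/2

The derivative is s^2 + (17/3)s + 10/3, which vanishes at s = -5 and s = -2/3.
Compare values at every candidate in [-8, 1]: g(-8) = -19; g(-5) = 19/2; g(-2/3) = -329/81; g(1) = 7/2.
Hence the absolute maximum is 19/2 at s = -5.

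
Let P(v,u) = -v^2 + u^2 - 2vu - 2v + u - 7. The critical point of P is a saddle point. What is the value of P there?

∂P/∂v = -2v - 2u - 2 = 0 and ∂P/∂u = -2v + 2u + 1 = 0, so (v, u) = (-1/4, -3/4).
The Hessian has P_{vv} = -2, P_{uu} = 2, P_{vu} = -2, giving D = -8 < 0, so the point is a saddle point.
P(-1/4, -3/4) = -57/8.

-57/8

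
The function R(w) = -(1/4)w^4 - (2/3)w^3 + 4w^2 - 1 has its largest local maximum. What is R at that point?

125/3

R'(w) = -w^3 - 2w^2 + 8w. Setting R'(w) = 0 gives w ∈ {-4, 0, 2}.
Since R''(w) = -3w^2 - 4w + 8, we get R''(-4) = -24 < 0 ⇒ local maximum; R''(0) = 8 > 0 ⇒ local minimum; R''(2) = -12 < 0 ⇒ local maximum.
The largest local maximum is R(-4) = 125/3.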